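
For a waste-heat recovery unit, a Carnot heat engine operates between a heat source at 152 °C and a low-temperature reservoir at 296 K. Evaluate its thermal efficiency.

T_H = 152 °C → 152 + 273.15 = 425.15 K.
Carnot efficiency: η = 1 − T_C/T_H = 1 − 296.00/425.15 = 0.304.

η ≈ 0.304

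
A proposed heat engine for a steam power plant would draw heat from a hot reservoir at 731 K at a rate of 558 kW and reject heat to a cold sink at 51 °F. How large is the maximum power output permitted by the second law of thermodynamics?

Ẇ_max ≈ 341.4 kW

T_C = 51 °F → (51 − 32) × 5/9 = 10.56 °C = 283.71 K.
The upper bound on efficiency is η_max = 1 − T_C/T_H = 1 − 283.71/731.00 = 0.6119.
W_max = η_max · Q_H = 0.6119 × 558 = 341.4 kW.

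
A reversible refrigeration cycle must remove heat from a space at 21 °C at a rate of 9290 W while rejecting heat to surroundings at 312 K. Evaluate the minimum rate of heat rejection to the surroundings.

Q̇_H ≈ 9850 W

T_C = 21 °C → 21 + 273.15 = 294.15 K.
For a reversible cycle Q_H/Q_C = T_H/T_C, so Q_H = Q_C·T_H/T_C = 9290 × 312.00/294.15 = 9850 W.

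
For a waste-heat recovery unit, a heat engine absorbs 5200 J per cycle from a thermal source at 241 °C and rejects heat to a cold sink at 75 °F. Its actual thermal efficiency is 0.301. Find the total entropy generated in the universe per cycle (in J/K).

T_H = 241 °C → 241 + 273.15 = 514.15 K.
T_C = 75 °F → (75 − 32) × 5/9 = 23.89 °C = 297.04 K.
W = η·Q_H = 0.301 × 5200 = 1565 J, so Q_C = Q_H − W = 3635 J.
The hot reservoir loses entropy Q_H/T_H = 5200/514.15 = 10.11 J/K; the cold reservoir gains Q_C/T_C = 3635/297.04 = 12.24 J/K.
ΔS_univ = −Q_H/T_H + Q_C/T_C = 2.12 J/K (> 0, since η = 0.301 < η_Carnot = 0.422).

ΔS_univ ≈ 2.12 J/K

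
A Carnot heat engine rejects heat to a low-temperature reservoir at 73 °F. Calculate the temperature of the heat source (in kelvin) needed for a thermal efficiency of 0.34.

T_C = 73 °F → (73 − 32) × 5/9 = 22.78 °C = 295.93 K.
From η = 1 − T_C/T_H, solving for T_H gives T_H = T_C/(1 − η) = 295.93/(1 − 0.34) = 448 K.

T_H ≈ 448 K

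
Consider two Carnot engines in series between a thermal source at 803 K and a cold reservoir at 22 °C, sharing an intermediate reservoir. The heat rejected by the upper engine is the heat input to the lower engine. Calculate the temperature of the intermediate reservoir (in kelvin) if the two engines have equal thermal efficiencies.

T_m ≈ 487 K

T_C = 22 °C → 22 + 273.15 = 295.15 K.
Equal efficiencies require 1 − T_m/T_H = 1 − T_C/T_m, i.e. T_m/T_H = T_C/T_m, so T_m = √(T_H·T_C) = √(803.00 × 295.15) = 487 K.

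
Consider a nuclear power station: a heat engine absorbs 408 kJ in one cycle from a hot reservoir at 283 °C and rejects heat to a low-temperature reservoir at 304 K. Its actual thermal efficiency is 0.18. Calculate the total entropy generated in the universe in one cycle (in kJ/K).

T_H = 283 °C → 283 + 273.15 = 556.15 K.
W = η·Q_H = 0.18 × 408 = 73.44 kJ, so Q_C = Q_H − W = 334.6 kJ.
Reservoir entropy changes: ΔS_H = −Q_H/T_H = −408/556.15 = -0.7336 kJ/K and ΔS_C = +Q_C/T_C = 334.6/304.00 = 1.101 kJ/K.
ΔS_univ = −Q_H/T_H + Q_C/T_C = 0.367 kJ/K (> 0, since η = 0.18 < η_Carnot = 0.453).

ΔS_univ ≈ 0.367 kJ/K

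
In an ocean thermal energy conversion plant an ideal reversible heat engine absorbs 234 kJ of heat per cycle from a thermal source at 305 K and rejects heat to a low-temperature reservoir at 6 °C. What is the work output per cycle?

T_C = 6 °C → 6 + 273.15 = 279.15 K.
For a reversible engine, η = 1 − T_C/T_H = 1 − 279.15/305.00 = 0.0848.
W = η·Q_H = 0.0848 × 234 = 19.8 kJ.

W ≈ 19.8 kJ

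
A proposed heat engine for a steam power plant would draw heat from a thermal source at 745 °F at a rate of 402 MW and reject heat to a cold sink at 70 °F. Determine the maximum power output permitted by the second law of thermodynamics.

T_H = 745 °F → (745 − 32) × 5/9 = 396.11 °C = 669.26 K.
T_C = 70 °F → (70 − 32) × 5/9 = 21.11 °C = 294.26 K.
The second-law ceiling is the Carnot efficiency, η_max = 1 − T_C/T_H = 1 − 294.26/669.26 = 0.5603.
W_max = η_max · Q_H = 0.5603 × 402 = 225.2 MW.

Ẇ_max ≈ 225.2 MW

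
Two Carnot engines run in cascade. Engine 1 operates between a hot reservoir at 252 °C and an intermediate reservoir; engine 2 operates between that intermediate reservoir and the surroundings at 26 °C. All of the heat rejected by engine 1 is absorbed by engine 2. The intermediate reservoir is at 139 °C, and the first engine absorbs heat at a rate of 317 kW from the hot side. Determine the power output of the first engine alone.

T_H = 252 °C → 252 + 273.15 = 525.15 K.
T_C = 26 °C → 26 + 273.15 = 299.15 K.
T_m = 139 °C → 139 + 273.15 = 412.15 K.
First-stage efficiency η₁ = 1 − T_m/T_H = 1 − 412.15/525.15 = 0.2152.
W₁ = η₁·Q_H = 0.2152 × 317 = 68.2 kW.

Ẇ₁ ≈ 68.2 kW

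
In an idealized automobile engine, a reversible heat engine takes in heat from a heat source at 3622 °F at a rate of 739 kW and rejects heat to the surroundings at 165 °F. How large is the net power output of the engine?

T_H = 3622 °F → (3622 − 32) × 5/9 = 1994.44 °C = 2267.59 K.
T_C = 165 °F → (165 − 32) × 5/9 = 73.89 °C = 347.04 K.
Carnot efficiency: η = 1 − T_C/T_H = 1 − 347.04/2267.59 = 0.8470.
W = η·Q_H = 0.8470 × 739 = 625.9 kW.

Ẇ ≈ 625.9 kW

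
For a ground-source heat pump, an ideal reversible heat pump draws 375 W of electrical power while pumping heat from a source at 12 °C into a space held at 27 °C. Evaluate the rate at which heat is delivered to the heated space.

T_H = 27 °C → 27 + 273.15 = 300.15 K.
T_C = 12 °C → 12 + 273.15 = 285.15 K.
COP_HP = T_H/(T_H − T_C) = 300.15/15.00 = 20.0100.
Q_H = COP_HP · W = 20.0100 × 375 = 7504 W.

Q̇_H ≈ 7504 W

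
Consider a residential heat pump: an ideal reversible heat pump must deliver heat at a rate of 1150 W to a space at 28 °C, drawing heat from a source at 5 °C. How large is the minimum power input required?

T_H = 28 °C → 28 + 273.15 = 301.15 K.
T_C = 5 °C → 5 + 273.15 = 278.15 K.
COP_HP = T_H/(T_H − T_C) = 301.15/23.00 = 13.0935.
W = Q_H/COP_HP = 1150/13.0935 = 87.8 W.

Ẇ_in ≈ 87.8 W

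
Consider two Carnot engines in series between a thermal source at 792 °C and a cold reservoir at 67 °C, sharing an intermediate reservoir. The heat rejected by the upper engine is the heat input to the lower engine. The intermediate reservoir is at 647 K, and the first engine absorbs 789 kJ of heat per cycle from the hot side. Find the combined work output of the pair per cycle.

W_total ≈ 537 kJ

T_H = 792 °C → 792 + 273.15 = 1065.15 K.
T_C = 67 °C → 67 + 273.15 = 340.15 K.
Two reversible stages in series are equivalent to a single Carnot engine between T_H and T_C, so η_total = 1 − T_C/T_H = 1 − 340.15/1065.15 = 0.6807.
W_total = η_total · Q_H = 0.6807 × 789 = 537 kJ.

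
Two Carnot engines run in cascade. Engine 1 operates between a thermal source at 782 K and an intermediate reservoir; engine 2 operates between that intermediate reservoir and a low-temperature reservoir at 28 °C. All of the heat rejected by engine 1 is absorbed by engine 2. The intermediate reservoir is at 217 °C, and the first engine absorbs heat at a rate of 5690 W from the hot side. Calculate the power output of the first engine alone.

Ẇ₁ ≈ 2120 W

T_C = 28 °C → 28 + 273.15 = 301.15 K.
T_m = 217 °C → 217 + 273.15 = 490.15 K.
First-stage efficiency η₁ = 1 − T_m/T_H = 1 − 490.15/782.00 = 0.3732.
W₁ = η₁·Q_H = 0.3732 × 5690 = 2120 W.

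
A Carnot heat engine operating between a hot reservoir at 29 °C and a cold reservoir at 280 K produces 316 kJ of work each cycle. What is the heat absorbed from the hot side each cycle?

Q_H ≈ 4310 kJ

T_H = 29 °C → 29 + 273.15 = 302.15 K.
Carnot efficiency: η = 1 − T_C/T_H = 1 − 280.00/302.15 = 0.0733.
Q_H = W/η = 316/0.0733 = 4310 kJ.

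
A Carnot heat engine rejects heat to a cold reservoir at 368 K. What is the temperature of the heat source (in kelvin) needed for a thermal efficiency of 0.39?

From η = 1 − T_C/T_H, solving for T_H gives T_H = T_C/(1 − η) = 368.00/(1 − 0.39) = 603 K.

T_H ≈ 603 K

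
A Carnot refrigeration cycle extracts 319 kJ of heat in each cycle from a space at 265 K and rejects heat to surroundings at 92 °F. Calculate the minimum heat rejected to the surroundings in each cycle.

Q_H ≈ 368.9 kJ

T_H = 92 °F → (92 − 32) × 5/9 = 33.33 °C = 306.48 K.
For a reversible cycle Q_H/Q_C = T_H/T_C, so Q_H = Q_C·T_H/T_C = 319 × 306.48/265.00 = 368.9 kJ.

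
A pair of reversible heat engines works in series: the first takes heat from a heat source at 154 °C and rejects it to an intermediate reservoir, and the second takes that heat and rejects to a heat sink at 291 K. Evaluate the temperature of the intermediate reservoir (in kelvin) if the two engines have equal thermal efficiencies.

T_H = 154 °C → 154 + 273.15 = 427.15 K.
Equal efficiencies require 1 − T_m/T_H = 1 − T_C/T_m, i.e. T_m/T_H = T_C/T_m, so T_m = √(T_H·T_C) = √(427.15 × 291.00) = 353 K.

T_m ≈ 353 K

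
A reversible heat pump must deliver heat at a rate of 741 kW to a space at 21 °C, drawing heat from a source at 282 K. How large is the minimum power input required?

Ẇ_in ≈ 30.61 kW

T_H = 21 °C → 21 + 273.15 = 294.15 K.
COP_HP = T_H/(T_H − T_C) = 294.15/12.15 = 24.2099.
W = Q_H/COP_HP = 741/24.2099 = 30.61 kW.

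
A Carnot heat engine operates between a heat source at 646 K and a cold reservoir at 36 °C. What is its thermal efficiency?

T_C = 36 °C → 36 + 273.15 = 309.15 K.
Since the cycle is reversible, η = 1 − T_C/T_H = 1 − 309.15/646.00 = 0.521.

η ≈ 0.521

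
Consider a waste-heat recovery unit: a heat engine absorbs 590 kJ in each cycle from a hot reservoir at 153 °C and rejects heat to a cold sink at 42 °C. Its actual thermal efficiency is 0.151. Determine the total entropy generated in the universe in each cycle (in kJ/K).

T_H = 153 °C → 153 + 273.15 = 426.15 K.
T_C = 42 °C → 42 + 273.15 = 315.15 K.
W = η·Q_H = 0.151 × 590 = 89.09 kJ, so Q_C = Q_H − W = 500.9 kJ.
Entropy balance on the reservoirs: −Q_H/T_H = -1.384 kJ/K, +Q_C/T_C = 1.589 kJ/K.
ΔS_univ = −Q_H/T_H + Q_C/T_C = 0.205 kJ/K (> 0, since η = 0.151 < η_Carnot = 0.260).

ΔS_univ ≈ 0.205 kJ/K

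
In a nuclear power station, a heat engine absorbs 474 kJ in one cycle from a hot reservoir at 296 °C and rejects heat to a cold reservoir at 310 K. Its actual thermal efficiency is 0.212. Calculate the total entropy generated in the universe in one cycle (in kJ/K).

ΔS_univ ≈ 0.372 kJ/K

T_H = 296 °C → 296 + 273.15 = 569.15 K.
W = η·Q_H = 0.212 × 474 = 100.5 kJ, so Q_C = Q_H − W = 373.5 kJ.
Entropy balance on the reservoirs: −Q_H/T_H = -0.8328 kJ/K, +Q_C/T_C = 1.205 kJ/K.
ΔS_univ = −Q_H/T_H + Q_C/T_C = 0.372 kJ/K (> 0, since η = 0.212 < η_Carnot = 0.455).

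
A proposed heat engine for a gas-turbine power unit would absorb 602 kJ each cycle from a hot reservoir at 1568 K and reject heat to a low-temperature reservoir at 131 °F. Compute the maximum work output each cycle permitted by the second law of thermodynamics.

W_max ≈ 476 kJ

T_C = 131 °F → (131 − 32) × 5/9 = 55.00 °C = 328.15 K.
The upper bound on efficiency is η_max = 1 − T_C/T_H = 1 − 328.15/1568.00 = 0.7907.
W_max = η_max · Q_H = 0.7907 × 602 = 476 kJ.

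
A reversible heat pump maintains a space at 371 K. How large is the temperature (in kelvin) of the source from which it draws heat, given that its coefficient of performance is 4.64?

T_C ≈ 291.0 K

COP_HP = T_H/(T_H − T_C) ⇒ T_C = T_H·(COP_HP − 1)/COP_HP = 371.00 × (4.64 − 1)/4.64 = 291.0 K.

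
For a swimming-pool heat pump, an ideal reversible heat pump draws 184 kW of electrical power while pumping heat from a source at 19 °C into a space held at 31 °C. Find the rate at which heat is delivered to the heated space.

Q̇_H ≈ 4660 kW

T_H = 31 °C → 31 + 273.15 = 304.15 K.
T_C = 19 °C → 19 + 273.15 = 292.15 K.
COP_HP = T_H/(T_H − T_C) = 304.15/12.00 = 25.3458.
Q_H = COP_HP · W = 25.3458 × 184 = 4660 kW.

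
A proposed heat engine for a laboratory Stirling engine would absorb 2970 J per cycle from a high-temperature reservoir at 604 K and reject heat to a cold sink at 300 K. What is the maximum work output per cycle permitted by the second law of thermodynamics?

W_max ≈ 1495 J

The second-law ceiling is the Carnot efficiency, η_max = 1 − T_C/T_H = 1 − 300.00/604.00 = 0.5033.
W_max = η_max · Q_H = 0.5033 × 2970 = 1495 J.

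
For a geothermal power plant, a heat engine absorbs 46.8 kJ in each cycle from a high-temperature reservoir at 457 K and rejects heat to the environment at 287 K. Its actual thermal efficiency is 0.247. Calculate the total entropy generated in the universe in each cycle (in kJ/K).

ΔS_univ ≈ 0.02038 kJ/K

W = η·Q_H = 0.247 × 46.8 = 11.56 kJ, so Q_C = Q_H − W = 35.24 kJ.
The hot reservoir loses entropy Q_H/T_H = 46.8/457.00 = 0.1024 kJ/K; the cold reservoir gains Q_C/T_C = 35.24/287.00 = 0.1228 kJ/K.
ΔS_univ = −Q_H/T_H + Q_C/T_C = 0.02038 kJ/K (> 0, since η = 0.247 < η_Carnot = 0.372).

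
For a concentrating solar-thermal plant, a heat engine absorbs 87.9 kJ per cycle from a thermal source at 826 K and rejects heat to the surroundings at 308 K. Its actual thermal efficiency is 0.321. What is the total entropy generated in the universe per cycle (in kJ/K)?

W = η·Q_H = 0.321 × 87.9 = 28.22 kJ, so Q_C = Q_H − W = 59.68 kJ.
The hot reservoir loses entropy Q_H/T_H = 87.9/826.00 = 0.1064 kJ/K; the cold reservoir gains Q_C/T_C = 59.68/308.00 = 0.1938 kJ/K.
ΔS_univ = −Q_H/T_H + Q_C/T_C = 0.0874 kJ/K (> 0, since η = 0.321 < η_Carnot = 0.627).

ΔS_univ ≈ 0.0874 kJ/K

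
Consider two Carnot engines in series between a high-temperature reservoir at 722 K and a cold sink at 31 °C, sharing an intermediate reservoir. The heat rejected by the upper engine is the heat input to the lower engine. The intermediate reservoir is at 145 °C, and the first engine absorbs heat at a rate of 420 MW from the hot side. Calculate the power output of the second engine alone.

Ẇ₂ ≈ 66.3 MW

T_C = 31 °C → 31 + 273.15 = 304.15 K.
T_m = 145 °C → 145 + 273.15 = 418.15 K.
Heat entering the second stage: Q_m = Q_H·(T_m/T_H) = 420 × 418.15/722.00 = 243 MW.
Second-stage efficiency η₂ = 1 − T_C/T_m = 1 − 304.15/418.15 = 0.2726, so W₂ = η₂·Q_m = 66.3 MW.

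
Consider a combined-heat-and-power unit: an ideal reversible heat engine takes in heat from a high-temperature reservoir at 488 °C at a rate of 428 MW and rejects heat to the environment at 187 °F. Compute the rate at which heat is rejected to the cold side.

T_H = 488 °C → 488 + 273.15 = 761.15 K.
T_C = 187 °F → (187 − 32) × 5/9 = 86.11 °C = 359.26 K.
Carnot efficiency: η = 1 − T_C/T_H = 1 − 359.26/761.15 = 0.5280.
For a reversible cycle Q_C/Q_H = T_C/T_H, so Q_C = 428 × 359.26/761.15 = 202.0 MW.

Q̇_C ≈ 202.0 MW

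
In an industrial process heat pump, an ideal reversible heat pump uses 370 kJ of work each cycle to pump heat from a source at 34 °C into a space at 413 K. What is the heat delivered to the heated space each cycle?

T_C = 34 °C → 34 + 273.15 = 307.15 K.
Reversible heating COP: COP_HP = T_H/(T_H − T_C) = 413.00/105.85 = 3.9017.
Q_H = COP_HP · W = 3.9017 × 370 = 1440 kJ.

Q_H ≈ 1440 kJ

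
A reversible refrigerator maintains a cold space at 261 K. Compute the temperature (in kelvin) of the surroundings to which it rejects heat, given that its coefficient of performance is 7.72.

COP_R = T_C/(T_H − T_C) ⇒ T_H = T_C·(1 + 1/COP_R) = 261.00 × (1 + 1/7.72) = 295 K.

T_H ≈ 295 K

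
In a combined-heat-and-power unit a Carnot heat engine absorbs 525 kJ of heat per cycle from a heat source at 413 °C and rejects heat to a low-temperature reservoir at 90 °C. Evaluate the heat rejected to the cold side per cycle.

Q_C ≈ 278 kJ

T_H = 413 °C → 413 + 273.15 = 686.15 K.
T_C = 90 °C → 90 + 273.15 = 363.15 K.
Carnot efficiency: η = 1 − T_C/T_H = 1 − 363.15/686.15 = 0.4707.
For a reversible cycle Q_C/Q_H = T_C/T_H, so Q_C = 525 × 363.15/686.15 = 278 kJ.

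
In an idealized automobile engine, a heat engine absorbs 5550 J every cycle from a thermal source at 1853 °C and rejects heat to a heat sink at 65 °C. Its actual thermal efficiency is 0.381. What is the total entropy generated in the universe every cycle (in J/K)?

ΔS_univ ≈ 7.549 J/K

T_H = 1853 °C → 1853 + 273.15 = 2126.15 K.
T_C = 65 °C → 65 + 273.15 = 338.15 K.
W = η·Q_H = 0.381 × 5550 = 2115 J, so Q_C = Q_H − W = 3435 J.
The hot reservoir loses entropy Q_H/T_H = 5550/2126.15 = 2.610 J/K; the cold reservoir gains Q_C/T_C = 3435/338.15 = 10.16 J/K.
ΔS_univ = −Q_H/T_H + Q_C/T_C = 7.549 J/K (> 0, since η = 0.381 < η_Carnot = 0.841).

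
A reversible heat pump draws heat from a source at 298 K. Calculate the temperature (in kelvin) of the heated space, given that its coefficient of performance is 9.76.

T_H ≈ 332 K

COP_HP = T_H/(T_H − T_C) ⇒ T_H = T_C·COP_HP/(COP_HP − 1) = 298.00 × 9.76/(9.76 − 1) = 332 K.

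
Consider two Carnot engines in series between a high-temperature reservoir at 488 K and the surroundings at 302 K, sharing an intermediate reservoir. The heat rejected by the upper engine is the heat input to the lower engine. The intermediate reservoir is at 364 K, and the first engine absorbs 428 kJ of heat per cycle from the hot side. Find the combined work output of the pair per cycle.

Two reversible stages in series are equivalent to a single Carnot engine between T_H and T_C, so η_total = 1 − T_C/T_H = 1 − 302.00/488.00 = 0.3811.
W_total = η_total · Q_H = 0.3811 × 428 = 163 kJ.

W_total ≈ 163 kJ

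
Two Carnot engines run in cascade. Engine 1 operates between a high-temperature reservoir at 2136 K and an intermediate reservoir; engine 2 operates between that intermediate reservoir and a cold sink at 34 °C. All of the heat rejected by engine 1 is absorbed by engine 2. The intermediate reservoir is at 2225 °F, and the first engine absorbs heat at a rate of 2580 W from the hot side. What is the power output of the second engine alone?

Ẇ₂ ≈ 1430 W

T_C = 34 °C → 34 + 273.15 = 307.15 K.
T_m = 2225 °F → (2225 − 32) × 5/9 = 1218.33 °C = 1491.48 K.
Heat entering the second stage: Q_m = Q_H·(T_m/T_H) = 2580 × 1491.48/2136.00 = 1800 W.
Second-stage efficiency η₂ = 1 − T_C/T_m = 1 − 307.15/1491.48 = 0.7941, so W₂ = η₂·Q_m = 1430 W.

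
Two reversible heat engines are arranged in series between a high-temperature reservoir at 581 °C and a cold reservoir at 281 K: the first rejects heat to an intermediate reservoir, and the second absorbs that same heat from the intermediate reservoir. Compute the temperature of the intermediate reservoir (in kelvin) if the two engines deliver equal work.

T_m ≈ 568 K

T_H = 581 °C → 581 + 273.15 = 854.15 K.
For reversible stages Q_m = Q_H·(T_m/T_H). Setting W₁ = Q_H(1 − T_m/T_H) equal to W₂ = Q_m(1 − T_C/T_m) = Q_H·(T_m − T_C)/T_H gives T_H − T_m = T_m − T_C, so T_m = (T_H + T_C)/2 = (854.15 + 281.00)/2 = 568 K.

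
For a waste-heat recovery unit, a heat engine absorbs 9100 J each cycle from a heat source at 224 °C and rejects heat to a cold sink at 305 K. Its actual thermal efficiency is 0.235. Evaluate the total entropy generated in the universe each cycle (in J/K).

ΔS_univ ≈ 4.52 J/K

T_H = 224 °C → 224 + 273.15 = 497.15 K.
W = η·Q_H = 0.235 × 9100 = 2138 J, so Q_C = Q_H − W = 6962 J.
Reservoir entropy changes: ΔS_H = −Q_H/T_H = −9100/497.15 = -18.30 J/K and ΔS_C = +Q_C/T_C = 6962/305.00 = 22.82 J/K.
ΔS_univ = −Q_H/T_H + Q_C/T_C = 4.52 J/K (> 0, since η = 0.235 < η_Carnot = 0.387).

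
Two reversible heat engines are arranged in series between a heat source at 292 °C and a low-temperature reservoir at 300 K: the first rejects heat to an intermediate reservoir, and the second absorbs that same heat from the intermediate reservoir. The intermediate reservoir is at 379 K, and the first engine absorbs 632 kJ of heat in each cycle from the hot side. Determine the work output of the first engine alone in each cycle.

W₁ ≈ 208.2 kJ

T_H = 292 °C → 292 + 273.15 = 565.15 K.
First-stage efficiency η₁ = 1 − T_m/T_H = 1 − 379.00/565.15 = 0.3294.
W₁ = η₁·Q_H = 0.3294 × 632 = 208.2 kJ.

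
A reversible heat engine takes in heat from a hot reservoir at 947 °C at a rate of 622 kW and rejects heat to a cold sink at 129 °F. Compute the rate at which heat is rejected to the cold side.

Q̇_C ≈ 167 kW

T_H = 947 °C → 947 + 273.15 = 1220.15 K.
T_C = 129 °F → (129 − 32) × 5/9 = 53.89 °C = 327.04 K.
Carnot efficiency: η = 1 − T_C/T_H = 1 − 327.04/1220.15 = 0.7320.
For a reversible cycle Q_C/Q_H = T_C/T_H, so Q_C = 622 × 327.04/1220.15 = 167 kW.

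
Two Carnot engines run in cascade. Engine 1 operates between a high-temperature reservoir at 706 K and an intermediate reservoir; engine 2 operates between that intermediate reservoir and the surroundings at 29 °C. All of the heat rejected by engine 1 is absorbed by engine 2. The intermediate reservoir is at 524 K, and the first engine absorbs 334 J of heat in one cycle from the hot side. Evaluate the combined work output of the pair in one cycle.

W_total ≈ 191 J

T_C = 29 °C → 29 + 273.15 = 302.15 K.
Two reversible stages in series are equivalent to a single Carnot engine between T_H and T_C, so η_total = 1 − T_C/T_H = 1 − 302.15/706.00 = 0.5720.
W_total = η_total · Q_H = 0.5720 × 334 = 191 J.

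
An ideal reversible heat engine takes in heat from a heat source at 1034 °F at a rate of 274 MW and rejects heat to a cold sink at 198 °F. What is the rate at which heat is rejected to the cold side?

T_H = 1034 °F → (1034 − 32) × 5/9 = 556.67 °C = 829.82 K.
T_C = 198 °F → (198 − 32) × 5/9 = 92.22 °C = 365.37 K.
The Carnot efficiency is η = 1 − T_C/T_H = 1 − 365.37/829.82 = 0.5597.
For a reversible cycle Q_C/Q_H = T_C/T_H, so Q_C = 274 × 365.37/829.82 = 121 MW.

Q̇_C ≈ 121 MW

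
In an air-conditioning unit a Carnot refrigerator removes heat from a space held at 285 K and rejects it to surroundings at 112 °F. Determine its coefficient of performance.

T_H = 112 °F → (112 − 32) × 5/9 = 44.44 °C = 317.59 K.
Carnot COP: COP_R = T_C/(T_H − T_C) = 285.00/(317.59 − 285.00) = 8.74.

COP_R ≈ 8.74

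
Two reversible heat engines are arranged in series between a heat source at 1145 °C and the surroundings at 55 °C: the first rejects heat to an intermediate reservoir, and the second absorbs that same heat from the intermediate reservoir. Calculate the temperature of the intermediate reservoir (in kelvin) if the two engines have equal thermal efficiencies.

T_m ≈ 682 K

T_H = 1145 °C → 1145 + 273.15 = 1418.15 K.
T_C = 55 °C → 55 + 273.15 = 328.15 K.
Equal efficiencies require 1 − T_m/T_H = 1 − T_C/T_m, i.e. T_m/T_H = T_C/T_m, so T_m = √(T_H·T_C) = √(1418.15 × 328.15) = 682 K.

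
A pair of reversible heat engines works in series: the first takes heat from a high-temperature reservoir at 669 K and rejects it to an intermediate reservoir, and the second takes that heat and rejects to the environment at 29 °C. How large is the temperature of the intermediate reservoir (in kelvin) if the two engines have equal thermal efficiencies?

T_C = 29 °C → 29 + 273.15 = 302.15 K.
Equal efficiencies require 1 − T_m/T_H = 1 − T_C/T_m, i.e. T_m/T_H = T_C/T_m, so T_m = √(T_H·T_C) = √(669.00 × 302.15) = 450 K.

T_m ≈ 450 K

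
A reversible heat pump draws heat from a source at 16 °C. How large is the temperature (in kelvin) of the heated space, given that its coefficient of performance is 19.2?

T_C = 16 °C → 16 + 273.15 = 289.15 K.
COP_HP = T_H/(T_H − T_C) ⇒ T_H = T_C·COP_HP/(COP_HP − 1) = 289.15 × 19.2/(19.2 − 1) = 305.0 K.

T_H ≈ 305.0 K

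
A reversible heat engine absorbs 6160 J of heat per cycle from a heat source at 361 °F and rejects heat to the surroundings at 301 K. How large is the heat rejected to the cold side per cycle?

T_H = 361 °F → (361 − 32) × 5/9 = 182.78 °C = 455.93 K.
Carnot efficiency: η = 1 − T_C/T_H = 1 − 301.00/455.93 = 0.3398.
For a reversible cycle Q_C/Q_H = T_C/T_H, so Q_C = 6160 × 301.00/455.93 = 4070 J.

Q_C ≈ 4070 J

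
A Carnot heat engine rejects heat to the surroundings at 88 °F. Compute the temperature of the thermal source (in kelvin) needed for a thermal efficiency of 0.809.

T_C = 88 °F → (88 − 32) × 5/9 = 31.11 °C = 304.26 K.
From η = 1 − T_C/T_H, solving for T_H gives T_H = T_C/(1 − η) = 304.26/(1 − 0.809) = 1590 K.

T_H ≈ 1590 K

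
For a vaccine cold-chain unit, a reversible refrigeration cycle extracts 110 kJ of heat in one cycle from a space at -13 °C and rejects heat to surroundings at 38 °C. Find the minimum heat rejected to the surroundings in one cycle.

T_H = 38 °C → 38 + 273.15 = 311.15 K.
T_C = -13 °C → -13 + 273.15 = 260.15 K.
For a reversible cycle Q_H/Q_C = T_H/T_C, so Q_H = Q_C·T_H/T_C = 110 × 311.15/260.15 = 131.6 kJ.

Q_H ≈ 131.6 kJ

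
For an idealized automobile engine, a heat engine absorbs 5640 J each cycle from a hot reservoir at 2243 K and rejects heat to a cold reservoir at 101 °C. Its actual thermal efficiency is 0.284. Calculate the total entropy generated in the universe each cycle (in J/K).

T_C = 101 °C → 101 + 273.15 = 374.15 K.
W = η·Q_H = 0.284 × 5640 = 1602 J, so Q_C = Q_H − W = 4038 J.
The hot reservoir loses entropy Q_H/T_H = 5640/2243.00 = 2.514 J/K; the cold reservoir gains Q_C/T_C = 4038/374.15 = 10.79 J/K.
ΔS_univ = −Q_H/T_H + Q_C/T_C = 8.279 J/K (> 0, since η = 0.284 < η_Carnot = 0.833).

ΔS_univ ≈ 8.279 J/K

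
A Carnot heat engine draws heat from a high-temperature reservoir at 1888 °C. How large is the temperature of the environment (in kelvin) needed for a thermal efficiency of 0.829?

T_C ≈ 370 K

T_H = 1888 °C → 1888 + 273.15 = 2161.15 K.
From η = 1 − T_C/T_H, T_C = T_H·(1 − η) = 2161.15 × (1 − 0.829) = 370 K.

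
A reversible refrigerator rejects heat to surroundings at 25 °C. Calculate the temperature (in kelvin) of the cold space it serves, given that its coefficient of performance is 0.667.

T_C ≈ 119 K

T_H = 25 °C → 25 + 273.15 = 298.15 K.
COP_R = T_C/(T_H − T_C) ⇒ T_C = T_H·COP_R/(1 + COP_R) = 298.15 × 0.667/(1 + 0.667) = 119 K.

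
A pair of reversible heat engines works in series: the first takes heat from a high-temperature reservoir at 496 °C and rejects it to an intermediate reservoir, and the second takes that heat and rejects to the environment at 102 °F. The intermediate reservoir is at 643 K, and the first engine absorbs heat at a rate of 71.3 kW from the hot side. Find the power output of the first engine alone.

Ẇ₁ ≈ 11.69 kW

T_H = 496 °C → 496 + 273.15 = 769.15 K.
T_C = 102 °F → (102 − 32) × 5/9 = 38.89 °C = 312.04 K.
First-stage efficiency η₁ = 1 − T_m/T_H = 1 − 643.00/769.15 = 0.1640.
W₁ = η₁·Q_H = 0.1640 × 71.3 = 11.69 kW.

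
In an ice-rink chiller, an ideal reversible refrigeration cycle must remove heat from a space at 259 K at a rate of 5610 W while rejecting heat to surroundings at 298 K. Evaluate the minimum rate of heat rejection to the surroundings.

Q̇_H ≈ 6455 W

For a reversible cycle Q_H/Q_C = T_H/T_C, so Q_H = Q_C·T_H/T_C = 5610 × 298.00/259.00 = 6455 W.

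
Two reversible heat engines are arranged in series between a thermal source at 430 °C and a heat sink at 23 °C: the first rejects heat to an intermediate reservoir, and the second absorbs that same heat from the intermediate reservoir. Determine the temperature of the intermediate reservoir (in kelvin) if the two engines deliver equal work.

T_m ≈ 499.6 K

T_H = 430 °C → 430 + 273.15 = 703.15 K.
T_C = 23 °C → 23 + 273.15 = 296.15 K.
For reversible stages Q_m = Q_H·(T_m/T_H). Setting W₁ = Q_H(1 − T_m/T_H) equal to W₂ = Q_m(1 − T_C/T_m) = Q_H·(T_m − T_C)/T_H gives T_H − T_m = T_m − T_C, so T_m = (T_H + T_C)/2 = (703.15 + 296.15)/2 = 499.6 K.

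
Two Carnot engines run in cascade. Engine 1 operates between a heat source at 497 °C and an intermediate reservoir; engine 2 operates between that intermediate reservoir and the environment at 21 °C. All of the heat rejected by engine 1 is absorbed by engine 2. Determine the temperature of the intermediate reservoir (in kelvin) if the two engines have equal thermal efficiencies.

T_H = 497 °C → 497 + 273.15 = 770.15 K.
T_C = 21 °C → 21 + 273.15 = 294.15 K.
Equal efficiencies require 1 − T_m/T_H = 1 − T_C/T_m, i.e. T_m/T_H = T_C/T_m, so T_m = √(T_H·T_C) = √(770.15 × 294.15) = 476.0 K.

T_m ≈ 476.0 K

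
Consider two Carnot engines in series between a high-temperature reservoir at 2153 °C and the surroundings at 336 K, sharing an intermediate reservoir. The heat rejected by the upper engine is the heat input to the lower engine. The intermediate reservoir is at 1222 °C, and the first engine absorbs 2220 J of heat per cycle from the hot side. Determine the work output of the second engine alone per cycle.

W₂ ≈ 1061 J

T_H = 2153 °C → 2153 + 273.15 = 2426.15 K.
T_m = 1222 °C → 1222 + 273.15 = 1495.15 K.
Heat entering the second stage: Q_m = Q_H·(T_m/T_H) = 2220 × 1495.15/2426.15 = 1368 J.
Second-stage efficiency η₂ = 1 − T_C/T_m = 1 − 336.00/1495.15 = 0.7753, so W₂ = η₂·Q_m = 1061 J.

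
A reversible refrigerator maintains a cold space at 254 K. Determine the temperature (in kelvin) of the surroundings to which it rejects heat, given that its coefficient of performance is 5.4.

T_H ≈ 301 K

COP_R = T_C/(T_H − T_C) ⇒ T_H = T_C·(1 + 1/COP_R) = 254.00 × (1 + 1/5.4) = 301 K.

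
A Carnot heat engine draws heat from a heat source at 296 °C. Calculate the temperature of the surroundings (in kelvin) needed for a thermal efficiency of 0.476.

T_C ≈ 298 K

T_H = 296 °C → 296 + 273.15 = 569.15 K.
From η = 1 − T_C/T_H, T_C = T_H·(1 − η) = 569.15 × (1 − 0.476) = 298 K.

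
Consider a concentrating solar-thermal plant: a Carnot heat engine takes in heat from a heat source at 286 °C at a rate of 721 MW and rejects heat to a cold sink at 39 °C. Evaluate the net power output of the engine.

Ẇ ≈ 318 MW

T_H = 286 °C → 286 + 273.15 = 559.15 K.
T_C = 39 °C → 39 + 273.15 = 312.15 K.
Carnot efficiency: η = 1 − T_C/T_H = 1 − 312.15/559.15 = 0.4417.
W = η·Q_H = 0.4417 × 721 = 318 MW.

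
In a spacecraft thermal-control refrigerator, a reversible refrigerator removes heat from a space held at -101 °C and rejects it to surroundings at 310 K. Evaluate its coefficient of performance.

T_C = -101 °C → -101 + 273.15 = 172.15 K.
COP_R = T_C/(T_H − T_C) = 172.15/(310.00 − 172.15) = 1.25.

COP_R ≈ 1.25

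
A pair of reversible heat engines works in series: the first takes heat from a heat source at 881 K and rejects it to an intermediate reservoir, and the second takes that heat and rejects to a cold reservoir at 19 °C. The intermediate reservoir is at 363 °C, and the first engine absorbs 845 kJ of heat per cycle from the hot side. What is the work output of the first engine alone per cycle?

W₁ ≈ 235 kJ

T_C = 19 °C → 19 + 273.15 = 292.15 K.
T_m = 363 °C → 363 + 273.15 = 636.15 K.
First-stage efficiency η₁ = 1 − T_m/T_H = 1 − 636.15/881.00 = 0.2779.
W₁ = η₁·Q_H = 0.2779 × 845 = 235 kJ.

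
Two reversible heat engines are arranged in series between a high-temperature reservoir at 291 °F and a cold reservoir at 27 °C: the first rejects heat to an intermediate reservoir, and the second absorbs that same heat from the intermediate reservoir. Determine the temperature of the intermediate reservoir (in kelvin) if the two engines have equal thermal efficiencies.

T_H = 291 °F → (291 − 32) × 5/9 = 143.89 °C = 417.04 K.
T_C = 27 °C → 27 + 273.15 = 300.15 K.
Equal efficiencies require 1 − T_m/T_H = 1 − T_C/T_m, i.e. T_m/T_H = T_C/T_m, so T_m = √(T_H·T_C) = √(417.04 × 300.15) = 354 K.

T_m ≈ 354 K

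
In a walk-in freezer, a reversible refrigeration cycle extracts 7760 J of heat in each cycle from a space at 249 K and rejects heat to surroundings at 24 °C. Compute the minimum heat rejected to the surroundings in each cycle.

Q_H ≈ 9260 J

T_H = 24 °C → 24 + 273.15 = 297.15 K.
For a reversible cycle Q_H/Q_C = T_H/T_C, so Q_H = Q_C·T_H/T_C = 7760 × 297.15/249.00 = 9260 J.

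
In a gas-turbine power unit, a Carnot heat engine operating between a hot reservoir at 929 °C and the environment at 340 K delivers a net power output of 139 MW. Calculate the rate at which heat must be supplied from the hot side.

T_H = 929 °C → 929 + 273.15 = 1202.15 K.
Since the cycle is reversible, η = 1 − T_C/T_H = 1 − 340.00/1202.15 = 0.7172.
Q_H = W/η = 139/0.7172 = 194 MW.

Q̇_H ≈ 194 MW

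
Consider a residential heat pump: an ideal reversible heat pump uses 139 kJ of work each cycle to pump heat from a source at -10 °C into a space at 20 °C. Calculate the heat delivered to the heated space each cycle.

Q_H ≈ 1360 kJ

T_H = 20 °C → 20 + 273.15 = 293.15 K.
T_C = -10 °C → -10 + 273.15 = 263.15 K.
The Carnot heat-pump COP is COP_HP = T_H/(T_H − T_C) = 293.15/30.00 = 9.7717.
Q_H = COP_HP · W = 9.7717 × 139 = 1360 kJ.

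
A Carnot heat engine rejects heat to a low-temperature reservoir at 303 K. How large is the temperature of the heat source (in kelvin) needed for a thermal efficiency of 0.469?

From η = 1 − T_C/T_H, solving for T_H gives T_H = T_C/(1 − η) = 303.00/(1 − 0.469) = 571 K.

T_H ≈ 571 K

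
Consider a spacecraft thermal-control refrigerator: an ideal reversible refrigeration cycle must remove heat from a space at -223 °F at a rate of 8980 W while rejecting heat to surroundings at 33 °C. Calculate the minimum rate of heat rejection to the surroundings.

Q̇_H ≈ 20900 W

T_H = 33 °C → 33 + 273.15 = 306.15 K.
T_C = -223 °F → (-223 − 32) × 5/9 = -141.67 °C = 131.48 K.
For a reversible cycle Q_H/Q_C = T_H/T_C, so Q_H = Q_C·T_H/T_C = 8980 × 306.15/131.48 = 20900 W.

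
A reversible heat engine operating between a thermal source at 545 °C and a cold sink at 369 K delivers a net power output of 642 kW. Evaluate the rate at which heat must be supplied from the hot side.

T_H = 545 °C → 545 + 273.15 = 818.15 K.
η_rev = 1 − T_C/T_H = 1 − 369.00/818.15 = 0.5490.
Q_H = W/η = 642/0.5490 = 1170 kW.

Q̇_H ≈ 1170 kW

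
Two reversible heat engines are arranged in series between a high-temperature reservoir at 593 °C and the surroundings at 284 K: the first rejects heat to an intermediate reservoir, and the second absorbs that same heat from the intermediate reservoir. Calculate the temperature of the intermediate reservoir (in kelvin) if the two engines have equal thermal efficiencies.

T_H = 593 °C → 593 + 273.15 = 866.15 K.
Equal efficiencies require 1 − T_m/T_H = 1 − T_C/T_m, i.e. T_m/T_H = T_C/T_m, so T_m = √(T_H·T_C) = √(866.15 × 284.00) = 496 K.

T_m ≈ 496 K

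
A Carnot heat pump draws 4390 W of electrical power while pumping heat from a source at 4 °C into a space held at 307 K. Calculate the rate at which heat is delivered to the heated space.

T_C = 4 °C → 4 + 273.15 = 277.15 K.
COP_HP = T_H/(T_H − T_C) = 307.00/29.85 = 10.2848.
Q_H = COP_HP · W = 10.2848 × 4390 = 45150 W.

Q̇_H ≈ 45150 W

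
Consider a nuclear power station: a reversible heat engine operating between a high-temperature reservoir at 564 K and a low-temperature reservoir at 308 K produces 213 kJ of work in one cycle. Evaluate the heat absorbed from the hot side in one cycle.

Q_H ≈ 469.3 kJ

η_rev = 1 − T_C/T_H = 1 − 308.00/564.00 = 0.4539.
Q_H = W/η = 213/0.4539 = 469.3 kJ.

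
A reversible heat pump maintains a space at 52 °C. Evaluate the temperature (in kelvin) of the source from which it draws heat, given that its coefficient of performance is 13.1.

T_C ≈ 300.3 K

T_H = 52 °C → 52 + 273.15 = 325.15 K.
COP_HP = T_H/(T_H − T_C) ⇒ T_C = T_H·(COP_HP − 1)/COP_HP = 325.15 × (13.1 − 1)/13.1 = 300.3 K.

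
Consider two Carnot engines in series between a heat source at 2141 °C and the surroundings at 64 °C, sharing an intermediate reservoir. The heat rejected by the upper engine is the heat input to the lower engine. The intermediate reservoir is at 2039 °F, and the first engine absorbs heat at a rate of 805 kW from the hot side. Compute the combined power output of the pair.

Ẇ_total ≈ 693 kW

T_H = 2141 °C → 2141 + 273.15 = 2414.15 K.
T_C = 64 °C → 64 + 273.15 = 337.15 K.
Two reversible stages in series are equivalent to a single Carnot engine between T_H and T_C, so η_total = 1 − T_C/T_H = 1 − 337.15/2414.15 = 0.8603.
W_total = η_total · Q_H = 0.8603 × 805 = 693 kW.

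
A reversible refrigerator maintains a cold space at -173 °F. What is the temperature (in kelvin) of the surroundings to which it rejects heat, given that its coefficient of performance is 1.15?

T_C = -173 °F → (-173 − 32) × 5/9 = -113.89 °C = 159.26 K.
COP_R = T_C/(T_H − T_C) ⇒ T_H = T_C·(1 + 1/COP_R) = 159.26 × (1 + 1/1.15) = 298 K.

T_H ≈ 298 K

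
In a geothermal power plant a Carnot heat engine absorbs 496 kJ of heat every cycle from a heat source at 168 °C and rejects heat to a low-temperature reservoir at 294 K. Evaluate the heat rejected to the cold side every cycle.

Q_C ≈ 330.6 kJ

T_H = 168 °C → 168 + 273.15 = 441.15 K.
η_rev = 1 − T_C/T_H = 1 − 294.00/441.15 = 0.3336.
For a reversible cycle Q_C/Q_H = T_C/T_H, so Q_C = 496 × 294.00/441.15 = 330.6 kJ.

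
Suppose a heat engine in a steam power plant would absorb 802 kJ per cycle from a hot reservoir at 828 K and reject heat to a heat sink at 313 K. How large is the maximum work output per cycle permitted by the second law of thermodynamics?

The upper bound on efficiency is η_max = 1 − T_C/T_H = 1 − 313.00/828.00 = 0.6220.
W_max = η_max · Q_H = 0.6220 × 802 = 499 kJ.

W_max ≈ 499 kJ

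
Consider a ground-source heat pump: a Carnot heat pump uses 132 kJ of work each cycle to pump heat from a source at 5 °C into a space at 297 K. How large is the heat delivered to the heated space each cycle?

T_C = 5 °C → 5 + 273.15 = 278.15 K.
The Carnot heat-pump COP is COP_HP = T_H/(T_H − T_C) = 297.00/18.85 = 15.7560.
Q_H = COP_HP · W = 15.7560 × 132 = 2080 kJ.

Q_H ≈ 2080 kJ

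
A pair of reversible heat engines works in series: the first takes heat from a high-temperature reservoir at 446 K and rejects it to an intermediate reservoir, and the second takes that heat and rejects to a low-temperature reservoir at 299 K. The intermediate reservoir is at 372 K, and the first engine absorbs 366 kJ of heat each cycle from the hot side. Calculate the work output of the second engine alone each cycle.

W₂ ≈ 59.9 kJ

Heat entering the second stage: Q_m = Q_H·(T_m/T_H) = 366 × 372.00/446.00 = 305 kJ.
Second-stage efficiency η₂ = 1 − T_C/T_m = 1 − 299.00/372.00 = 0.1962, so W₂ = η₂·Q_m = 59.9 kJ.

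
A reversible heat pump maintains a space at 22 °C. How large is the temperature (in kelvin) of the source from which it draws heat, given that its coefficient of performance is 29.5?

T_H = 22 °C → 22 + 273.15 = 295.15 K.
COP_HP = T_H/(T_H − T_C) ⇒ T_C = T_H·(COP_HP − 1)/COP_HP = 295.15 × (29.5 − 1)/29.5 = 285 K.

T_C ≈ 285 K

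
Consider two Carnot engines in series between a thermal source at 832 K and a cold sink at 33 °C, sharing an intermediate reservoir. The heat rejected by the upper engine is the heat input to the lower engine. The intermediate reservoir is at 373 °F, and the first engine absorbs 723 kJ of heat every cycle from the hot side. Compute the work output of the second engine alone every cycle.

W₂ ≈ 135.9 kJ

T_C = 33 °C → 33 + 273.15 = 306.15 K.
T_m = 373 °F → (373 − 32) × 5/9 = 189.44 °C = 462.59 K.
Heat entering the second stage: Q_m = Q_H·(T_m/T_H) = 723 × 462.59/832.00 = 402.0 kJ.
Second-stage efficiency η₂ = 1 − T_C/T_m = 1 − 306.15/462.59 = 0.3382, so W₂ = η₂·Q_m = 135.9 kJ.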